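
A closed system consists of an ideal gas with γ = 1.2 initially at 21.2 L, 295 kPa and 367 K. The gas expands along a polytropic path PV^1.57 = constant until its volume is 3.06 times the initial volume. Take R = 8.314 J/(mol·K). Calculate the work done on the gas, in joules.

-5170 J

n = P₁V₁/(RT₁) = 295×21.2/(8.314×367) = 2.05 mol.
Polytropic n=1.57: T₂ = T₁(V₁/V₂)^(n−1) = 367×(0.327)^0.57 = 194 K; P₂ = P₁(V₁/V₂)^n = 51.0 kPa.
W = (P₁V₁−P₂V₂)/(n−1) = (295×21.2−51.0×64.9)/0.57 = 5170 J.
Work done on the gas = −W_by = -5170 J.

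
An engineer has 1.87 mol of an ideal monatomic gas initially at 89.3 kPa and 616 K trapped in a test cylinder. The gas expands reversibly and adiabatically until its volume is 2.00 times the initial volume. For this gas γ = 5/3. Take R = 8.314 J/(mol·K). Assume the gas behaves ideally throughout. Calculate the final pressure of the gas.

V₁ = nRT₁/P₁ = 1.87×8.314×616/89.3 = 107 L.
Adiabatic: TV^(γ−1) = const ⇒ T₂ = 616×(0.500)^0.667 = 388 K; PV^γ = const ⇒ P₂ = 28.1 kPa.

28.1 kPa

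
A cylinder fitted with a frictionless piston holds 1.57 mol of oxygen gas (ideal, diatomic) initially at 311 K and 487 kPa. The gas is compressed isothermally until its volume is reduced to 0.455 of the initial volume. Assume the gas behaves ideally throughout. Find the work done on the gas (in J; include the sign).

3200 J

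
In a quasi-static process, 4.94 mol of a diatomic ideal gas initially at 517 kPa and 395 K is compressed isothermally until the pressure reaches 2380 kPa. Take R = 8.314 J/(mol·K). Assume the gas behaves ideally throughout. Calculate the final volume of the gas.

6.82 L

V₁ = nRT₁/P₁ = 4.94×8.314×395/517 = 31.4 L.
Isothermal: T stays 395 K; PV = const ⇒ V₂ = 6.82 L, P₂ = 2380 kPa.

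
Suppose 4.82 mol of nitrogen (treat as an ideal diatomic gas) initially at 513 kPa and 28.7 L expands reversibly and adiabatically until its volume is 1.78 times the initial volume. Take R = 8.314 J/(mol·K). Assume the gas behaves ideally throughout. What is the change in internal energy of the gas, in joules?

-7580 J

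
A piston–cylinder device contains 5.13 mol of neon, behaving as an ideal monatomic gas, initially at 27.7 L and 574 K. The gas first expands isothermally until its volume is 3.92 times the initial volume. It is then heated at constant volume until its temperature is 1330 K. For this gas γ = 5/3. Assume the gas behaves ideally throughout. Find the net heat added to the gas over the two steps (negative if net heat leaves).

P₁ = nRT₁/V₁ = 5.13×8.314×574/27.7 = 884 kPa.
Step 1 — Isothermal: T stays 574 K; PV = const ⇒ V₂ = 109 L, P₂ = 225 kPa.
ΔU = 0 (ideal gas, T constant).
W = nRT ln(V₂/V₁) = 5.13×8.314×574×ln(3.92) = 33400 J.
Q = ΔU + W = 33400 J.
State after step 1: P = 225 kPa, V = 109 L, T = 574 K.
Step 2 — Isochoric: V stays 109 L; P/T = const ⇒ T₂ = 1330 K, P₂ = 522 kPa.
W = 0 (no volume change).
ΔU = nCvΔT = 5.13×12.5×(1330−574) = 48400 J.
Q = ΔU = 48400 J.
Net over both steps: W = 33400 J, Q = 81800 J, ΔU = 48400 J.

81800 J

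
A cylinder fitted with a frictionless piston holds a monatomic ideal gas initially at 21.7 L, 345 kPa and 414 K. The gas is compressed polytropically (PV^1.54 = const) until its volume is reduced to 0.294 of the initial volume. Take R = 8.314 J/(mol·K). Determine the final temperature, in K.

802 K

Polytropic n=1.54: T₂ = T₁(V₁/V₂)^(n−1) = 414×(3.40)^0.54 = 802 K; P₂ = P₁(V₁/V₂)^n = 2270 kPa.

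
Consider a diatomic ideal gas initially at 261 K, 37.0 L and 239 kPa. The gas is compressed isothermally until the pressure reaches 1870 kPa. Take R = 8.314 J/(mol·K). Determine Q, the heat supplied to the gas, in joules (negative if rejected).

-18200 J

n = P₁V₁/(RT₁) = 239×37.0/(8.314×261) = 4.08 mol.
Isothermal: T stays 261 K; PV = const ⇒ V₂ = 4.73 L, P₂ = 1870 kPa.
ΔU = 0 (ideal gas, T constant).
W = nRT ln(V₂/V₁) = 4.08×8.314×261×ln(0.128) = -18200 J.
Q = ΔU + W = -18200 J.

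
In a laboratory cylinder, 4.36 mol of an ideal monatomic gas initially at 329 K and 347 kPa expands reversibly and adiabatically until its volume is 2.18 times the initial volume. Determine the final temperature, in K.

V₁ = nRT₁/P₁ = 4.36×8.314×329/347 = 34.4 L.
Adiabatic: TV^(γ−1) = const ⇒ T₂ = 329×(0.459)^0.667 = 196 K; PV^γ = const ⇒ P₂ = 94.7 kPa.

196 K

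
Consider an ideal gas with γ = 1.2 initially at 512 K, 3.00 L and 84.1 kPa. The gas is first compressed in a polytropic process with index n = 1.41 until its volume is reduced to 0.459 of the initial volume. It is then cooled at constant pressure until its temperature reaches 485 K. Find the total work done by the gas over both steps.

-340 J

n = P₁V₁/(RT₁) = 84.1×3.00/(8.314×512) = 0.0593 mol.
Step 1 — Polytropic n=1.41: T₂ = T₁(V₁/V₂)^(n−1) = 512×(2.18)^0.41 = 705 K; P₂ = P₁(V₁/V₂)^n = 252 kPa.
W = (P₁V₁−P₂V₂)/(n−1) = (84.1×3.00−252×1.38)/0.41 = -231 J.
ΔU = nCvΔT = 0.0593×41.6×(705−512) = 474 J.
Q = ΔU + W = 243 J.
State after step 1: P = 252 kPa, V = 1.38 L, T = 705 K.
Step 2 — Isobaric: P stays 252 kPa; V/T = const ⇒ T₂ = 485 K, V₂ = 0.948 L.
W = PΔV = 252×(0.948−1.38) kPa·L = -108 J.
ΔU = nCvΔT = 0.0593×41.6×(485−705) = -541 J.
Q = ΔU + W = nCpΔT = -649 J.
Net over both steps: W = -340 J, Q = -406 J, ΔU = -66.5 J.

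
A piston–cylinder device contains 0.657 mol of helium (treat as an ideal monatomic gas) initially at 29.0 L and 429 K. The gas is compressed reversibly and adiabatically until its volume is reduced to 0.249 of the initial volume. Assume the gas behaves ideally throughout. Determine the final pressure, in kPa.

P₁ = nRT₁/V₁ = 0.657×8.314×429/29.0 = 80.8 kPa.
Adiabatic: TV^(γ−1) = const ⇒ T₂ = 429×(4.02)^0.667 = 1080 K; PV^γ = const ⇒ P₂ = 820 kPa.

820 kPa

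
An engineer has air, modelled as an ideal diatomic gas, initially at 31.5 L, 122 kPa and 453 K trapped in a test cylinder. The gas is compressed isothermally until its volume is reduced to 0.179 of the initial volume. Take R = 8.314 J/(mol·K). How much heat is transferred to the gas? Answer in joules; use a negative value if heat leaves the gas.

-6610 J

n = P₁V₁/(RT₁) = 122×31.5/(8.314×453) = 1.02 mol.
Isothermal: T stays 453 K; PV = const ⇒ V₂ = 5.64 L, P₂ = 682 kPa.
ΔU = 0 (ideal gas, T constant).
W = nRT ln(V₂/V₁) = 1.02×8.314×453×ln(0.179) = -6610 J.
Q = ΔU + W = -6610 J.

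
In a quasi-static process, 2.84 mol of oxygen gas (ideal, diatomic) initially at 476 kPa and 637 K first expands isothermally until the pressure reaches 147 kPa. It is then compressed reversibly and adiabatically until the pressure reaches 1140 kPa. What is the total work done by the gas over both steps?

V₁ = nRT₁/P₁ = 2.84×8.314×637/476 = 31.6 L.
Step 1 — Isothermal: T stays 637 K; PV = const ⇒ V₂ = 102 L, P₂ = 147 kPa.
ΔU = 0 (ideal gas, T constant).
W = nRT ln(V₂/V₁) = 2.84×8.314×637×ln(3.24) = 17700 J.
Q = ΔU + W = 17700 J.
State after step 1: P = 147 kPa, V = 102 L, T = 637 K.
Step 2 — Adiabatic: T₂/T₁ = (P₂/P₁)^((γ−1)/γ) ⇒ T₂ = 637×(7.76)^0.286 = 1140 K; V₂ = 23.7 L.
ΔU = nCvΔT = 2.84×20.8×(1140−637) = 29900 J.
Q = 0 for an adiabatic process, so W = −ΔU = -29900 J.
Net over both steps: W = -12200 J, Q = 17700 J, ΔU = 29900 J.

-12200 J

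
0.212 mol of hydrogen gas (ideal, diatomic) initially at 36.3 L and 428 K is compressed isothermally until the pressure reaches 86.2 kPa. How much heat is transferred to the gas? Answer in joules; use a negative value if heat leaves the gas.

-1070 J

P₁ = nRT₁/V₁ = 0.212×8.314×428/36.3 = 20.8 kPa.
Isothermal: T stays 428 K; PV = const ⇒ V₂ = 8.75 L, P₂ = 86.2 kPa.
ΔU = 0 (ideal gas, T constant).
W = nRT ln(V₂/V₁) = 0.212×8.314×428×ln(0.241) = -1070 J.
Q = ΔU + W = -1070 J.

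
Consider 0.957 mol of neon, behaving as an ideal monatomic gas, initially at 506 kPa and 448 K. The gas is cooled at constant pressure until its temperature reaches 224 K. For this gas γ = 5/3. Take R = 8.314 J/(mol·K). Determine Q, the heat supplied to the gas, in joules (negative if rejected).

V₁ = nRT₁/P₁ = 0.957×8.314×448/506 = 7.04 L.
Isobaric: P stays 506 kPa; V/T = const ⇒ T₂ = 224 K, V₂ = 3.52 L.
W = PΔV = 506×(3.52−7.04) kPa·L = -1780 J.
ΔU = nCvΔT = 0.957×12.5×(224−448) = -2670 J.
Q = ΔU + W = nCpΔT = -4460 J.

-4460 J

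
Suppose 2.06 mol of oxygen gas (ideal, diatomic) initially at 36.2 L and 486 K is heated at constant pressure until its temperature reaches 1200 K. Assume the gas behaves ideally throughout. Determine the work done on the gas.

P₁ = nRT₁/V₁ = 2.06×8.314×486/36.2 = 230 kPa.
Isobaric: P stays 230 kPa; V/T = const ⇒ T₂ = 1200 K, V₂ = 89.4 L.
W = PΔV = 230×(89.4−36.2) kPa·L = 12200 J.
Work done on the gas = −W_by = -12200 J.

-12200 J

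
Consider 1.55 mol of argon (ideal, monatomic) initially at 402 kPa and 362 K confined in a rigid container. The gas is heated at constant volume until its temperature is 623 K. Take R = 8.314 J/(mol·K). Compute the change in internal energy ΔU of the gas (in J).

5050 J

V₁ = nRT₁/P₁ = 1.55×8.314×362/402 = 11.6 L.
Isochoric: V stays 11.6 L; P/T = const ⇒ T₂ = 623 K, P₂ = 692 kPa.
For an ideal gas ΔU = nCvΔT with Cv = (3/2)R = 12.5 J/(mol·K).
ΔU = 1.55×12.5×(623−362) = 5050 J.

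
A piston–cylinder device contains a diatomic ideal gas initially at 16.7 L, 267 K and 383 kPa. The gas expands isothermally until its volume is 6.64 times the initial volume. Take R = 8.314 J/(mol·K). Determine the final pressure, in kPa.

57.7 kPa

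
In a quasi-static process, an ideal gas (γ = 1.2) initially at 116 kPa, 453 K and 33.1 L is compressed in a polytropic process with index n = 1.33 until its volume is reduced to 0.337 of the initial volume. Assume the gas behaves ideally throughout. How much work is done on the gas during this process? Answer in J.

5020 J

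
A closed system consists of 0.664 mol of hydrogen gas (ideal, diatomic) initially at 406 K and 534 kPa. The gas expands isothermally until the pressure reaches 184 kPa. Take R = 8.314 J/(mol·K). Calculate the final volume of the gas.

V₁ = nRT₁/P₁ = 0.664×8.314×406/534 = 4.20 L.
Isothermal: T stays 406 K; PV = const ⇒ V₂ = 12.2 L, P₂ = 184 kPa.

12.2 L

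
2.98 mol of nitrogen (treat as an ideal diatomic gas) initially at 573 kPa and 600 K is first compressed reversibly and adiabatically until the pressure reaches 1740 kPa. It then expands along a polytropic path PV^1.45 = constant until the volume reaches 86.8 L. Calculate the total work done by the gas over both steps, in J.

13100 J

V₁ = nRT₁/P₁ = 2.98×8.314×600/573 = 25.9 L.
Step 1 — Adiabatic: T₂/T₁ = (P₂/P₁)^((γ−1)/γ) ⇒ T₂ = 600×(3.04)^0.286 = 824 K; V₂ = 11.7 L.
ΔU = nCvΔT = 2.98×20.8×(824−600) = 13900 J.
Q = 0 for an adiabatic process, so W = −ΔU = -13900 J.
State after step 1: P = 1740 kPa, V = 11.7 L, T = 824 K.
Step 2 — Polytropic n=1.45: T₂ = T₁(V₁/V₂)^(n−1) = 824×(0.135)^0.45 = 335 K; P₂ = P₁(V₁/V₂)^n = 95.6 kPa.
W = (P₁V₁−P₂V₂)/(n−1) = (1740×11.7−95.6×86.8)/0.45 = 26900 J.
ΔU = nCvΔT = 2.98×20.8×(335−824) = -30300 J.
Q = ΔU + W = -3370 J.
Net over both steps: W = 13100 J, Q = -3370 J, ΔU = -16400 J.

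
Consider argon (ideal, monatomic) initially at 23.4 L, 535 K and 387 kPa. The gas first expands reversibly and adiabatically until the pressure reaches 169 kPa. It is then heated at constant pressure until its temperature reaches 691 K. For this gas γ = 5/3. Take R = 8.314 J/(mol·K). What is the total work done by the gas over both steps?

9030 J

n = P₁V₁/(RT₁) = 387×23.4/(8.314×535) = 2.04 mol.
Step 1 — Adiabatic: T₂/T₁ = (P₂/P₁)^((γ−1)/γ) ⇒ T₂ = 535×(0.437)^0.400 = 384 K; V₂ = 38.5 L.
ΔU = nCvΔT = 2.04×12.5×(384−535) = -3830 J.
Q = 0 for an adiabatic process, so W = −ΔU = 3830 J.
State after step 1: P = 169 kPa, V = 38.5 L, T = 384 K.
Step 2 — Isobaric: P stays 169 kPa; V/T = const ⇒ T₂ = 691 K, V₂ = 69.2 L.
W = PΔV = 169×(69.2−38.5) kPa·L = 5200 J.
ΔU = nCvΔT = 2.04×12.5×(691−384) = 7790 J.
Q = ΔU + W = nCpΔT = 13000 J.
Net over both steps: W = 9030 J, Q = 13000 J, ΔU = 3960 J.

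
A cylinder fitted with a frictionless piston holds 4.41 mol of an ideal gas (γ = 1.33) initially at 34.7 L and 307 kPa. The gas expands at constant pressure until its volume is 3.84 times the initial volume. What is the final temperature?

T₁ = P₁V₁/(nR) = 307×34.7/(4.41×8.314) = 291 K.
Isobaric: P stays 307 kPa; V/T = const ⇒ T₂ = 1120 K, V₂ = 133 L.

1120 K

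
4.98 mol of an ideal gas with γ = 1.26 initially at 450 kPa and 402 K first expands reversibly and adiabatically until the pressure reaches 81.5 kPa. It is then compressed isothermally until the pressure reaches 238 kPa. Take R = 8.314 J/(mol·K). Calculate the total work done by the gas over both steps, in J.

V₁ = nRT₁/P₁ = 4.98×8.314×402/450 = 37.0 L.
Step 1 — Adiabatic: T₂/T₁ = (P₂/P₁)^((γ−1)/γ) ⇒ T₂ = 402×(0.181)^0.206 = 283 K; V₂ = 144 L.
ΔU = nCvΔT = 4.98×32.0×(283−402) = -19000 J.
Q = 0 for an adiabatic process, so W = −ΔU = 19000 J.
State after step 1: P = 81.5 kPa, V = 144 L, T = 283 K.
Step 2 — Isothermal: T stays 283 K; PV = const ⇒ V₂ = 49.2 L, P₂ = 238 kPa.
ΔU = 0 (ideal gas, T constant).
W = nRT ln(V₂/V₁) = 4.98×8.314×283×ln(0.342) = -12500 J.
Q = ΔU + W = -12500 J.
Net over both steps: W = 6480 J, Q = -12500 J, ΔU = -19000 J.

6480 J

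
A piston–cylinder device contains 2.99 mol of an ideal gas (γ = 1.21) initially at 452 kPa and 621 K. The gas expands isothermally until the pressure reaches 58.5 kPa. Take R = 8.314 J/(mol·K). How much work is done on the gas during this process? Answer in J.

V₁ = nRT₁/P₁ = 2.99×8.314×621/452 = 34.2 L.
Isothermal: T stays 621 K; PV = const ⇒ V₂ = 264 L, P₂ = 58.5 kPa.
W = nRT ln(V₂/V₁) = 2.99×8.314×621×ln(7.73) = 31600 J.
Work done on the gas = −W_by = -31600 J.

-31600 J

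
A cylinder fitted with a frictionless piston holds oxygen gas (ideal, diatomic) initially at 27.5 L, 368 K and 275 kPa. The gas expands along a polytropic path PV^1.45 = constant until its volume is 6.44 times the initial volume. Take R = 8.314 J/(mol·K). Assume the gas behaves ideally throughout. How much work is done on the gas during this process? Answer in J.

-9540 J

n = P₁V₁/(RT₁) = 275×27.5/(8.314×368) = 2.47 mol.
Polytropic n=1.45: T₂ = T₁(V₁/V₂)^(n−1) = 368×(0.155)^0.45 = 159 K; P₂ = P₁(V₁/V₂)^n = 18.5 kPa.
W = (P₁V₁−P₂V₂)/(n−1) = (275×27.5−18.5×177)/0.45 = 9540 J.
Work done on the gas = −W_by = -9540 J.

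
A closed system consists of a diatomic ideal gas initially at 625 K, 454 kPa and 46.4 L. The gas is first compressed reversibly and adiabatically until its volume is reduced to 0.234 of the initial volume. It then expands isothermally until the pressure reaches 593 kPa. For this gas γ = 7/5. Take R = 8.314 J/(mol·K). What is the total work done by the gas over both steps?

n = P₁V₁/(RT₁) = 454×46.4/(8.314×625) = 4.05 mol.
Step 1 — Adiabatic: TV^(γ−1) = const ⇒ T₂ = 625×(4.27)^0.400 = 1120 K; PV^γ = const ⇒ P₂ = 3470 kPa.
ΔU = nCvΔT = 4.05×20.8×(1120−625) = 41500 J.
Q = 0 for an adiabatic process, so W = −ΔU = -41500 J.
State after step 1: P = 3470 kPa, V = 10.9 L, T = 1120 K.
Step 2 — Isothermal: T stays 1120 K; PV = const ⇒ V₂ = 63.5 L, P₂ = 593 kPa.
ΔU = 0 (ideal gas, T constant).
W = nRT ln(V₂/V₁) = 4.05×8.314×1120×ln(5.85) = 66500 J.
Q = ΔU + W = 66500 J.
Net over both steps: W = 25000 J, Q = 66500 J, ΔU = 41500 J.

25000 J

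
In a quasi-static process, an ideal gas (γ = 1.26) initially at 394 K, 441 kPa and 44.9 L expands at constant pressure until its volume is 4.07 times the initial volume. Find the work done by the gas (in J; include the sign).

n = P₁V₁/(RT₁) = 441×44.9/(8.314×394) = 6.04 mol.
Isobaric: P stays 441 kPa; V/T = const ⇒ T₂ = 1600 K, V₂ = 183 L.
W = PΔV = 441×(183−44.9) kPa·L = 60800 J.

60800 J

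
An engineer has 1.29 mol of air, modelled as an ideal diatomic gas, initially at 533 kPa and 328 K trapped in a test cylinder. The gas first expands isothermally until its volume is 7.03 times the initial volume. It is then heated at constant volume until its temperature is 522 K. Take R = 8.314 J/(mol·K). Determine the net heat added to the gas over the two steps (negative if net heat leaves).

V₁ = nRT₁/P₁ = 1.29×8.314×328/533 = 6.60 L.
Step 1 — Isothermal: T stays 328 K; PV = const ⇒ V₂ = 46.4 L, P₂ = 75.8 kPa.
ΔU = 0 (ideal gas, T constant).
W = nRT ln(V₂/V₁) = 1.29×8.314×328×ln(7.03) = 6860 J.
Q = ΔU + W = 6860 J.
State after step 1: P = 75.8 kPa, V = 46.4 L, T = 328 K.
Step 2 — Isochoric: V stays 46.4 L; P/T = const ⇒ T₂ = 522 K, P₂ = 121 kPa.
W = 0 (no volume change).
ΔU = nCvΔT = 1.29×20.8×(522−328) = 5200 J.
Q = ΔU = 5200 J.
Net over both steps: W = 6860 J, Q = 12100 J, ΔU = 5200 J.

12100 J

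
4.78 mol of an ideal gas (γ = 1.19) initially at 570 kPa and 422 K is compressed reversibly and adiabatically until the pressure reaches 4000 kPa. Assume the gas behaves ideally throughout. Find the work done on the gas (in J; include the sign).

32200 J

V₁ = nRT₁/P₁ = 4.78×8.314×422/570 = 29.4 L.
Adiabatic: T₂/T₁ = (P₂/P₁)^((γ−1)/γ) ⇒ T₂ = 422×(7.02)^0.160 = 576 K; V₂ = 5.72 L.
ΔU = nCvΔT = 4.78×43.8×(576−422) = 32200 J.
Q = 0 for an adiabatic process, so W = −ΔU = -32200 J.
Work done on the gas = −W_by = 32200 J.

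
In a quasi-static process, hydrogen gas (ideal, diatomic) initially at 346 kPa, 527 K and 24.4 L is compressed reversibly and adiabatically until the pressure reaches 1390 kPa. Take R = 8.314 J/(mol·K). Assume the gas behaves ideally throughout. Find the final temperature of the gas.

784 K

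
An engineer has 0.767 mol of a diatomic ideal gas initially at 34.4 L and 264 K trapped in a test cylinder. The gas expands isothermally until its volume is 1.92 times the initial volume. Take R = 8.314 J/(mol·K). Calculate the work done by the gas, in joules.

1100 J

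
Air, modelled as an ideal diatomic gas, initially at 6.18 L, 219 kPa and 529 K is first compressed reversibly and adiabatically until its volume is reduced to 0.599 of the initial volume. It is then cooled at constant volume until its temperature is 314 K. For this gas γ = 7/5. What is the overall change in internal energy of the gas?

-1380 J

n = P₁V₁/(RT₁) = 219×6.18/(8.314×529) = 0.308 mol.
Step 1 — Adiabatic: TV^(γ−1) = const ⇒ T₂ = 529×(1.67)^0.400 = 649 K; PV^γ = const ⇒ P₂ = 449 kPa.
ΔU = nCvΔT = 0.308×20.8×(649−529) = 770 J.
Q = 0 for an adiabatic process, so W = −ΔU = -770 J.
State after step 1: P = 449 kPa, V = 3.70 L, T = 649 K.
Step 2 — Isochoric: V stays 3.70 L; P/T = const ⇒ T₂ = 314 K, P₂ = 217 kPa.
W = 0 (no volume change).
ΔU = nCvΔT = 0.308×20.8×(314−649) = -2140 J.
Q = ΔU = -2140 J.
Net over both steps: W = -770 J, Q = -2140 J, ΔU = -1380 J.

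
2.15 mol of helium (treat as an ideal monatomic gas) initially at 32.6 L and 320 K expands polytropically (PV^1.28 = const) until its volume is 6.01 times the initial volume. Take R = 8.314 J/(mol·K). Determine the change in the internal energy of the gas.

P₁ = nRT₁/V₁ = 2.15×8.314×320/32.6 = 175 kPa.
Polytropic n=1.28: T₂ = T₁(V₁/V₂)^(n−1) = 320×(0.166)^0.28 = 194 K; P₂ = P₁(V₁/V₂)^n = 17.7 kPa.
For an ideal gas ΔU = nCvΔT with Cv = (3/2)R = 12.5 J/(mol·K).
ΔU = 2.15×12.5×(194−320) = -3390 J.

-3390 J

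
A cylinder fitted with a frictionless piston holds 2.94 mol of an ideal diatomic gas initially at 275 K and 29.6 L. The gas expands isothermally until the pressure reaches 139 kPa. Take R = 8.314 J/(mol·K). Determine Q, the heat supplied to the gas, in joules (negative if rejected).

3300 J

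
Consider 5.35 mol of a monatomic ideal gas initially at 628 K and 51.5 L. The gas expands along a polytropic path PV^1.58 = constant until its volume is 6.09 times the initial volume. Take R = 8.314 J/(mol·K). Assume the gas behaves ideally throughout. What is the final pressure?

P₁ = nRT₁/V₁ = 5.35×8.314×628/51.5 = 542 kPa.
Polytropic n=1.58: T₂ = T₁(V₁/V₂)^(n−1) = 628×(0.164)^0.58 = 220 K; P₂ = P₁(V₁/V₂)^n = 31.2 kPa.

31.2 kPa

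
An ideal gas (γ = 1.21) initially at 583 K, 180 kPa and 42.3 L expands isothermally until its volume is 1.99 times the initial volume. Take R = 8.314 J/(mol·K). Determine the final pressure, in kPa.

Isothermal: T stays 583 K; PV = const ⇒ V₂ = 84.2 L, P₂ = 90.5 kPa.

90.5 kPa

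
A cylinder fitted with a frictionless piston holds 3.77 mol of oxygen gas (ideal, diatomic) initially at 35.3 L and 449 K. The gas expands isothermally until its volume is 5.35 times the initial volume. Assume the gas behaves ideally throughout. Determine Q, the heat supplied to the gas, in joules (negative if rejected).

23600 J

P₁ = nRT₁/V₁ = 3.77×8.314×449/35.3 = 399 kPa.
Isothermal: T stays 449 K; PV = const ⇒ V₂ = 189 L, P₂ = 74.5 kPa.
ΔU = 0 (ideal gas, T constant).
W = nRT ln(V₂/V₁) = 3.77×8.314×449×ln(5.35) = 23600 J.
Q = ΔU + W = 23600 J.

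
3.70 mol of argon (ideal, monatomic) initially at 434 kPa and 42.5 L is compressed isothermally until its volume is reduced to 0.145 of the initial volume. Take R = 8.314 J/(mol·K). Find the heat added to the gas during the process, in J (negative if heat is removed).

-35600 J

T₁ = P₁V₁/(nR) = 434×42.5/(3.70×8.314) = 600 K.
Isothermal: T stays 600 K; PV = const ⇒ V₂ = 6.16 L, P₂ = 2990 kPa.
ΔU = 0 (ideal gas, T constant).
W = nRT ln(V₂/V₁) = 3.70×8.314×600×ln(0.145) = -35600 J.
Q = ΔU + W = -35600 J.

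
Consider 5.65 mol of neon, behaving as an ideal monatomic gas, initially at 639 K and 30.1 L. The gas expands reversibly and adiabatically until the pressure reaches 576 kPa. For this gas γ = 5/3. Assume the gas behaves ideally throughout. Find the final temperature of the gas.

513 K

P₁ = nRT₁/V₁ = 5.65×8.314×639/30.1 = 997 kPa.
Adiabatic: T₂/T₁ = (P₂/P₁)^((γ−1)/γ) ⇒ T₂ = 639×(0.578)^0.400 = 513 K; V₂ = 41.8 L.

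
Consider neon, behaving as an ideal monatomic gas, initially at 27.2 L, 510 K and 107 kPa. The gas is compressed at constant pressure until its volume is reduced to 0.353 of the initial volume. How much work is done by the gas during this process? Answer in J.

n = P₁V₁/(RT₁) = 107×27.2/(8.314×510) = 0.686 mol.
Isobaric: P stays 107 kPa; V/T = const ⇒ T₂ = 180 K, V₂ = 9.60 L.
W = PΔV = 107×(9.60−27.2) kPa·L = -1880 J.

-1880 J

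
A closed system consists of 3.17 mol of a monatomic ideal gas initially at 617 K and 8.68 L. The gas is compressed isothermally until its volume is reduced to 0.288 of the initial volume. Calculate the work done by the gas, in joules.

-20200 J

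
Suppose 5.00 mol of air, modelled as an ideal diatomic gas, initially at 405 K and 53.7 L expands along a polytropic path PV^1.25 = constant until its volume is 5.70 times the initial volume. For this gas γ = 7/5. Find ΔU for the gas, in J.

-14800 J

P₁ = nRT₁/V₁ = 5.00×8.314×405/53.7 = 314 kPa.
Polytropic n=1.25: T₂ = T₁(V₁/V₂)^(n−1) = 405×(0.175)^0.25 = 262 K; P₂ = P₁(V₁/V₂)^n = 35.6 kPa.
For an ideal gas ΔU = nCvΔT with Cv = (5/2)R = 20.8 J/(mol·K).
ΔU = 5.00×20.8×(262−405) = -14800 J.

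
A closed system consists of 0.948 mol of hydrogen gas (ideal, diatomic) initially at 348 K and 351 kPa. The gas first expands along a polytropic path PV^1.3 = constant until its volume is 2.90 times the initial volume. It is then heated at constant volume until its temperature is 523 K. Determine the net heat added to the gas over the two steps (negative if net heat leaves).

V₁ = nRT₁/P₁ = 0.948×8.314×348/351 = 7.81 L.
Step 1 — Polytropic n=1.3: T₂ = T₁(V₁/V₂)^(n−1) = 348×(0.345)^0.30 = 253 K; P₂ = P₁(V₁/V₂)^n = 87.9 kPa.
W = (P₁V₁−P₂V₂)/(n−1) = (351×7.81−87.9×22.7)/0.30 = 2500 J.
ΔU = nCvΔT = 0.948×20.8×(253−348) = -1870 J.
Q = ΔU + W = 625 J.
State after step 1: P = 87.9 kPa, V = 22.7 L, T = 253 K.
Step 2 — Isochoric: V stays 22.7 L; P/T = const ⇒ T₂ = 523 K, P₂ = 182 kPa.
W = 0 (no volume change).
ΔU = nCvΔT = 0.948×20.8×(523−253) = 5320 J.
Q = ΔU = 5320 J.
Net over both steps: W = 2500 J, Q = 5950 J, ΔU = 3450 J.

5950 J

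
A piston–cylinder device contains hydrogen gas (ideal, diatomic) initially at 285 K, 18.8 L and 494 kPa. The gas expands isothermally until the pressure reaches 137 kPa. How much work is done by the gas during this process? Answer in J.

n = P₁V₁/(RT₁) = 494×18.8/(8.314×285) = 3.92 mol.
Isothermal: T stays 285 K; PV = const ⇒ V₂ = 67.8 L, P₂ = 137 kPa.
W = nRT ln(V₂/V₁) = 3.92×8.314×285×ln(3.61) = 11900 J.

11900 J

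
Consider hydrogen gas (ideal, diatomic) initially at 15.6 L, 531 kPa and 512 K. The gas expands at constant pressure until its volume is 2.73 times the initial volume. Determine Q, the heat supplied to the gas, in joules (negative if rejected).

50200 J

n = P₁V₁/(RT₁) = 531×15.6/(8.314×512) = 1.95 mol.
Isobaric: P stays 531 kPa; V/T = const ⇒ T₂ = 1400 K, V₂ = 42.6 L.
W = PΔV = 531×(42.6−15.6) kPa·L = 14300 J.
ΔU = nCvΔT = 1.95×20.8×(1400−512) = 35800 J.
Q = ΔU + W = nCpΔT = 50200 J.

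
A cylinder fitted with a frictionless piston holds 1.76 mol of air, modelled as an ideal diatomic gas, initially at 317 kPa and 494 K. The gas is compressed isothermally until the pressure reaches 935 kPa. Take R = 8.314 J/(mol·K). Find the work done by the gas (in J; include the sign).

V₁ = nRT₁/P₁ = 1.76×8.314×494/317 = 22.8 L.
Isothermal: T stays 494 K; PV = const ⇒ V₂ = 7.73 L, P₂ = 935 kPa.
W = nRT ln(V₂/V₁) = 1.76×8.314×494×ln(0.339) = -7820 J.

-7820 J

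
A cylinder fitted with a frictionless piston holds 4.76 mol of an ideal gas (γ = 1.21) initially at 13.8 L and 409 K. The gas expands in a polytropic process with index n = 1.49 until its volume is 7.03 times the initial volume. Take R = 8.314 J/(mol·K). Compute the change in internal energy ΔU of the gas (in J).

P₁ = nRT₁/V₁ = 4.76×8.314×409/13.8 = 1170 kPa.
Polytropic n=1.49: T₂ = T₁(V₁/V₂)^(n−1) = 409×(0.142)^0.49 = 157 K; P₂ = P₁(V₁/V₂)^n = 64.2 kPa.
For an ideal gas ΔU = nCvΔT with Cv = R/(γ−1) = 39.6 J/(mol·K).
ΔU = 4.76×39.6×(157−409) = -47400 J.

-47400 J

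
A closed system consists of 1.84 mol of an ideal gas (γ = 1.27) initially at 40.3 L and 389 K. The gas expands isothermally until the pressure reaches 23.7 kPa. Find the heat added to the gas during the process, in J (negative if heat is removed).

10900 J

P₁ = nRT₁/V₁ = 1.84×8.314×389/40.3 = 148 kPa.
Isothermal: T stays 389 K; PV = const ⇒ V₂ = 251 L, P₂ = 23.7 kPa.
ΔU = 0 (ideal gas, T constant).
W = nRT ln(V₂/V₁) = 1.84×8.314×389×ln(6.23) = 10900 J.
Q = ΔU + W = 10900 J.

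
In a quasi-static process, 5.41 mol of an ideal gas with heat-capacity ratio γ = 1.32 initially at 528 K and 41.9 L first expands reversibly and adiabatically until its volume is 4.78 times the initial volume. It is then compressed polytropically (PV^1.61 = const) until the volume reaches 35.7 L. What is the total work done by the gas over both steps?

P₁ = nRT₁/V₁ = 5.41×8.314×528/41.9 = 567 kPa.
Step 1 — Adiabatic: TV^(γ−1) = const ⇒ T₂ = 528×(0.209)^0.320 = 320 K; PV^γ = const ⇒ P₂ = 71.9 kPa.
ΔU = nCvΔT = 5.41×26.0×(320−528) = -29200 J.
Q = 0 for an adiabatic process, so W = −ΔU = 29200 J.
State after step 1: P = 71.9 kPa, V = 200 L, T = 320 K.
Step 2 — Polytropic n=1.61: T₂ = T₁(V₁/V₂)^(n−1) = 320×(5.61)^0.61 = 916 K; P₂ = P₁(V₁/V₂)^n = 1150 kPa.
W = (P₁V₁−P₂V₂)/(n−1) = (71.9×200−1150×35.7)/0.61 = -44000 J.
ΔU = nCvΔT = 5.41×26.0×(916−320) = 83800 J.
Q = ΔU + W = 39900 J.
Net over both steps: W = -14700 J, Q = 39900 J, ΔU = 54600 J.

-14700 J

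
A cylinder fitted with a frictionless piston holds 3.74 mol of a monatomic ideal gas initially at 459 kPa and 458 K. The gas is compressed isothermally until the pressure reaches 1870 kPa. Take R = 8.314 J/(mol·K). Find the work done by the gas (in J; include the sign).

-20000 J

V₁ = nRT₁/P₁ = 3.74×8.314×458/459 = 31.0 L.
Isothermal: T stays 458 K; PV = const ⇒ V₂ = 7.62 L, P₂ = 1870 kPa.
W = nRT ln(V₂/V₁) = 3.74×8.314×458×ln(0.245) = -20000 J.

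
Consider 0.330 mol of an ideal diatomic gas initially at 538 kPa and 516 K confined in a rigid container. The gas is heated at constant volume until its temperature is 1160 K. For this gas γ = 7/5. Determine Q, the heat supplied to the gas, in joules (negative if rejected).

4420 J

V₁ = nRT₁/P₁ = 0.330×8.314×516/538 = 2.63 L.
Isochoric: V stays 2.63 L; P/T = const ⇒ T₂ = 1160 K, P₂ = 1210 kPa.
W = 0 (no volume change).
ΔU = nCvΔT = 0.330×20.8×(1160−516) = 4420 J.
Q = ΔU = 4420 J.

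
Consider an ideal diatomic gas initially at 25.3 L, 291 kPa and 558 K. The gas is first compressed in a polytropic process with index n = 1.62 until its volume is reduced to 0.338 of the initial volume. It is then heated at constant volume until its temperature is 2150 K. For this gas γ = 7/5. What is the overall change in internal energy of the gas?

n = P₁V₁/(RT₁) = 291×25.3/(8.314×558) = 1.59 mol.
Step 1 — Polytropic n=1.62: T₂ = T₁(V₁/V₂)^(n−1) = 558×(2.96)^0.62 = 1090 K; P₂ = P₁(V₁/V₂)^n = 1690 kPa.
W = (P₁V₁−P₂V₂)/(n−1) = (291×25.3−1690×8.55)/0.62 = -11400 J.
ΔU = nCvΔT = 1.59×20.8×(1090−558) = 17700 J.
Q = ΔU + W = 6260 J.
State after step 1: P = 1690 kPa, V = 8.55 L, T = 1090 K.
Step 2 — Isochoric: V stays 8.55 L; P/T = const ⇒ T₂ = 2150 K, P₂ = 3320 kPa.
W = 0 (no volume change).
ΔU = nCvΔT = 1.59×20.8×(2150−1090) = 34900 J.
Q = ΔU = 34900 J.
Net over both steps: W = -11400 J, Q = 41100 J, ΔU = 52500 J.

52500 J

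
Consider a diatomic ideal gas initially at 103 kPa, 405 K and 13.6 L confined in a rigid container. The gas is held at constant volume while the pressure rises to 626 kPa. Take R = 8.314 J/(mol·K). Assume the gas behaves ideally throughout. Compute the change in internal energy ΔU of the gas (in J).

n = P₁V₁/(RT₁) = 103×13.6/(8.314×405) = 0.416 mol.
Isochoric: V stays 13.6 L; P/T = const ⇒ T₂ = 2460 K, P₂ = 626 kPa.
For an ideal gas ΔU = nCvΔT with Cv = (5/2)R = 20.8 J/(mol·K).
ΔU = 0.416×20.8×(2460−405) = 17800 J.

17800 J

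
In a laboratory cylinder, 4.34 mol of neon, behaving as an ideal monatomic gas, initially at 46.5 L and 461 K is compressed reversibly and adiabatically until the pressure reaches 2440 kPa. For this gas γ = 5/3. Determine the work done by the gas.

-28800 J

P₁ = nRT₁/V₁ = 4.34×8.314×461/46.5 = 358 kPa.
Adiabatic: T₂/T₁ = (P₂/P₁)^((γ−1)/γ) ⇒ T₂ = 461×(6.82)^0.400 = 994 K; V₂ = 14.7 L.
ΔU = nCvΔT = 4.34×12.5×(994−461) = 28800 J.
Q = 0 for an adiabatic process, so W = −ΔU = -28800 J.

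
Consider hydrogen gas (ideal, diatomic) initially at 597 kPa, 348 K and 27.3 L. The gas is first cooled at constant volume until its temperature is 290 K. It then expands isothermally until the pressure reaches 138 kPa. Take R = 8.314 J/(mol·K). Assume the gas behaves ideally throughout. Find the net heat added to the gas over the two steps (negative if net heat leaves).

10600 J

n = P₁V₁/(RT₁) = 597×27.3/(8.314×348) = 5.63 mol.
Step 1 — Isochoric: V stays 27.3 L; P/T = const ⇒ T₂ = 290 K, P₂ = 498 kPa.
W = 0 (no volume change).
ΔU = nCvΔT = 5.63×20.8×(290−348) = -6790 J.
Q = ΔU = -6790 J.
State after step 1: P = 498 kPa, V = 27.3 L, T = 290 K.
Step 2 — Isothermal: T stays 290 K; PV = const ⇒ V₂ = 98.4 L, P₂ = 138 kPa.
ΔU = 0 (ideal gas, T constant).
W = nRT ln(V₂/V₁) = 5.63×8.314×290×ln(3.61) = 17400 J.
Q = ΔU + W = 17400 J.
Net over both steps: W = 17400 J, Q = 10600 J, ΔU = -6790 J.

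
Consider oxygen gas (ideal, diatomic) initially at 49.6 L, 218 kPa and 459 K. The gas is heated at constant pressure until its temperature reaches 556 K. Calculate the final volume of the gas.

Isobaric: P stays 218 kPa; V/T = const ⇒ T₂ = 556 K, V₂ = 60.1 L.

60.1 L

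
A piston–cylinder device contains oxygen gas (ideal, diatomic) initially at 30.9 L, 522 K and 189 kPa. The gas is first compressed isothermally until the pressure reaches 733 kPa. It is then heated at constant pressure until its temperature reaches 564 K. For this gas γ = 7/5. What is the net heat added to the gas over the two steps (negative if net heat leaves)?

n = P₁V₁/(RT₁) = 189×30.9/(8.314×522) = 1.35 mol.
Step 1 — Isothermal: T stays 522 K; PV = const ⇒ V₂ = 7.97 L, P₂ = 733 kPa.
ΔU = 0 (ideal gas, T constant).
W = nRT ln(V₂/V₁) = 1.35×8.314×522×ln(0.258) = -7920 J.
Q = ΔU + W = -7920 J.
State after step 1: P = 733 kPa, V = 7.97 L, T = 522 K.
Step 2 — Isobaric: P stays 733 kPa; V/T = const ⇒ T₂ = 564 K, V₂ = 8.61 L.
W = PΔV = 733×(8.61−7.97) kPa·L = 470 J.
ΔU = nCvΔT = 1.35×20.8×(564−522) = 1170 J.
Q = ΔU + W = nCpΔT = 1640 J.
Net over both steps: W = -7450 J, Q = -6270 J, ΔU = 1170 J.

-6270 J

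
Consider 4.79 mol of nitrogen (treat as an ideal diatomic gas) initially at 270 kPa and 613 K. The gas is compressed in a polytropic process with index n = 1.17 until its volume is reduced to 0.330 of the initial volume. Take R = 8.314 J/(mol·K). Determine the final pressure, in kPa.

988 kPa

V₁ = nRT₁/P₁ = 4.79×8.314×613/270 = 90.4 L.
Polytropic n=1.17: T₂ = T₁(V₁/V₂)^(n−1) = 613×(3.03)^0.17 = 740 K; P₂ = P₁(V₁/V₂)^n = 988 kPa.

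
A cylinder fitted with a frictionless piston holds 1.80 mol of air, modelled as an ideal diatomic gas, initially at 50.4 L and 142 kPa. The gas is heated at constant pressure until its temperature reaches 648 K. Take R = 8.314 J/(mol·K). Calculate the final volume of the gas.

T₁ = P₁V₁/(nR) = 142×50.4/(1.80×8.314) = 478 K.
Isobaric: P stays 142 kPa; V/T = const ⇒ T₂ = 648 K, V₂ = 68.3 L.

68.3 L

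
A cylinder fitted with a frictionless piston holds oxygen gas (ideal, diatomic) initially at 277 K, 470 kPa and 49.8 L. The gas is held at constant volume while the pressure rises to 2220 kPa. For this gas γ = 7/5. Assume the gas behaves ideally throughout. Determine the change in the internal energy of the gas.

218000 J

n = P₁V₁/(RT₁) = 470×49.8/(8.314×277) = 10.2 mol.
Isochoric: V stays 49.8 L; P/T = const ⇒ T₂ = 1310 K, P₂ = 2220 kPa.
For an ideal gas ΔU = nCvΔT with Cv = (5/2)R = 20.8 J/(mol·K).
ΔU = 10.2×20.8×(1310−277) = 218000 J.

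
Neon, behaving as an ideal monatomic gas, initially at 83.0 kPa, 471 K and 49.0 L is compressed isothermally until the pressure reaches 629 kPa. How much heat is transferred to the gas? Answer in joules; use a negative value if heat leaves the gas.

n = P₁V₁/(RT₁) = 83.0×49.0/(8.314×471) = 1.04 mol.
Isothermal: T stays 471 K; PV = const ⇒ V₂ = 6.47 L, P₂ = 629 kPa.
ΔU = 0 (ideal gas, T constant).
W = nRT ln(V₂/V₁) = 1.04×8.314×471×ln(0.132) = -8240 J.
Q = ΔU + W = -8240 J.

-8240 J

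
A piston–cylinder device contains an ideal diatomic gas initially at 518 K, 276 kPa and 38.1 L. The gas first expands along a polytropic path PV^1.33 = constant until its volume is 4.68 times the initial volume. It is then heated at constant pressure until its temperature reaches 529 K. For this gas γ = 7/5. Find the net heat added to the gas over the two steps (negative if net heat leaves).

n = P₁V₁/(RT₁) = 276×38.1/(8.314×518) = 2.44 mol.
Step 1 — Polytropic n=1.33: T₂ = T₁(V₁/V₂)^(n−1) = 518×(0.214)^0.33 = 311 K; P₂ = P₁(V₁/V₂)^n = 35.4 kPa.
W = (P₁V₁−P₂V₂)/(n−1) = (276×38.1−35.4×178)/0.33 = 12700 J.
ΔU = nCvΔT = 2.44×20.8×(311−518) = -10500 J.
Q = ΔU + W = 2230 J.
State after step 1: P = 35.4 kPa, V = 178 L, T = 311 K.
Step 2 — Isobaric: P stays 35.4 kPa; V/T = const ⇒ T₂ = 529 K, V₂ = 303 L.
W = PΔV = 35.4×(303−178) kPa·L = 4420 J.
ΔU = nCvΔT = 2.44×20.8×(529−311) = 11000 J.
Q = ΔU + W = nCpΔT = 15500 J.
Net over both steps: W = 17100 J, Q = 17700 J, ΔU = 558 J.

17700 J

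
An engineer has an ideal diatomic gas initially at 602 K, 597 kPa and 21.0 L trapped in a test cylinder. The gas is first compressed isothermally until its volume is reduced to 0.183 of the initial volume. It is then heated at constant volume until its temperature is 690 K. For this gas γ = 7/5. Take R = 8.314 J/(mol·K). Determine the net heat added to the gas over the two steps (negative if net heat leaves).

-16700 J

n = P₁V₁/(RT₁) = 597×21.0/(8.314×602) = 2.50 mol.
Step 1 — Isothermal: T stays 602 K; PV = const ⇒ V₂ = 3.84 L, P₂ = 3260 kPa.
ΔU = 0 (ideal gas, T constant).
W = nRT ln(V₂/V₁) = 2.50×8.314×602×ln(0.183) = -21300 J.
Q = ΔU + W = -21300 J.
State after step 1: P = 3260 kPa, V = 3.84 L, T = 602 K.
Step 2 — Isochoric: V stays 3.84 L; P/T = const ⇒ T₂ = 690 K, P₂ = 3740 kPa.
W = 0 (no volume change).
ΔU = nCvΔT = 2.50×20.8×(690−602) = 4580 J.
Q = ΔU = 4580 J.
Net over both steps: W = -21300 J, Q = -16700 J, ΔU = 4580 J.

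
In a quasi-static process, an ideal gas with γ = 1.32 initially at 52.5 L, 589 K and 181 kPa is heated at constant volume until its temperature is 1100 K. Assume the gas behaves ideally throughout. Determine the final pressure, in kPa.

338 kPa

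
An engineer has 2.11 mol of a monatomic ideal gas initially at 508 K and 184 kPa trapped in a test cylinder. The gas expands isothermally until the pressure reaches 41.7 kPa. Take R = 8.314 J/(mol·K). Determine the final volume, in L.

V₁ = nRT₁/P₁ = 2.11×8.314×508/184 = 48.4 L.
Isothermal: T stays 508 K; PV = const ⇒ V₂ = 214 L, P₂ = 41.7 kPa.

214 L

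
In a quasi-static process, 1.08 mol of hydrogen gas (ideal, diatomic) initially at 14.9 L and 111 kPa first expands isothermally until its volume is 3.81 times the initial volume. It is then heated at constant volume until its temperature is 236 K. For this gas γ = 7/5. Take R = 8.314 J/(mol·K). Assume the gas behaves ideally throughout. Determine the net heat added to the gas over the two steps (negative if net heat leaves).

T₁ = P₁V₁/(nR) = 111×14.9/(1.08×8.314) = 184 K.
Step 1 — Isothermal: T stays 184 K; PV = const ⇒ V₂ = 56.8 L, P₂ = 29.1 kPa.
ΔU = 0 (ideal gas, T constant).
W = nRT ln(V₂/V₁) = 1.08×8.314×184×ln(3.81) = 2210 J.
Q = ΔU + W = 2210 J.
State after step 1: P = 29.1 kPa, V = 56.8 L, T = 184 K.
Step 2 — Isochoric: V stays 56.8 L; P/T = const ⇒ T₂ = 236 K, P₂ = 37.3 kPa.
W = 0 (no volume change).
ΔU = nCvΔT = 1.08×20.8×(236−184) = 1160 J.
Q = ΔU = 1160 J.
Net over both steps: W = 2210 J, Q = 3380 J, ΔU = 1160 J.

3380 J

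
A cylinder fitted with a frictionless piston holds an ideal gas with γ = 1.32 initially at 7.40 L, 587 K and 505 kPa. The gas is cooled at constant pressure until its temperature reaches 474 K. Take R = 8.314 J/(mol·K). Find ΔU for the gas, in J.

-2250 J

n = P₁V₁/(RT₁) = 505×7.40/(8.314×587) = 0.766 mol.
Isobaric: P stays 505 kPa; V/T = const ⇒ T₂ = 474 K, V₂ = 5.98 L.
For an ideal gas ΔU = nCvΔT with Cv = R/(γ−1) = 26.0 J/(mol·K).
ΔU = 0.766×26.0×(474−587) = -2250 J.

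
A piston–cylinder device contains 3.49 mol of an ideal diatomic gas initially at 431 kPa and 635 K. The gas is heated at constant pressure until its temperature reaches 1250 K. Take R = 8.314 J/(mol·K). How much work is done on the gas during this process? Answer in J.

-17800 J

V₁ = nRT₁/P₁ = 3.49×8.314×635/431 = 42.7 L.
Isobaric: P stays 431 kPa; V/T = const ⇒ T₂ = 1250 K, V₂ = 84.2 L.
W = PΔV = 431×(84.2−42.7) kPa·L = 17800 J.
Work done on the gas = −W_by = -17800 J.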